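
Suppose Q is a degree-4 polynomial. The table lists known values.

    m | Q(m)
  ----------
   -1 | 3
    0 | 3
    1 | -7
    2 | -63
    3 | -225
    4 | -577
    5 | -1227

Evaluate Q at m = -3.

-3

First differences: 0, -10, -56, -162, -352, -650. Second differences: -10, -46, -106, -190, -298. Third differences: -36, -60, -84, -108. Fourth differences: -24, -24, -24.
Level-4 differences are constant, so Q has degree 4.
Fitting a degree-4 polynomial gives Q(m) = -m^4 - 4m³ - 4m² - m + 3.
Then Q(-3) = -3.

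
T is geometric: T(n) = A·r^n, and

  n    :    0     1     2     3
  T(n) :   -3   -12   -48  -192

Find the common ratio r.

Consecutive ratio: -12/(-3) = 4, and -48/(-12) = 4, so r = 4.
Then A·4^0 = -3 gives A = -3, and T(n) = -3·4^n.

4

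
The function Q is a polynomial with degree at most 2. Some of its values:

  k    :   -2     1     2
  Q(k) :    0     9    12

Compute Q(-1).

3

Write Q(k) = ak² + bk + c; the 3 given values yield a linear system in the 3 coefficients.
Solving, the leading coefficient vanishes, and Q(k) = 3k + 6.
Then Q(-1) = 3.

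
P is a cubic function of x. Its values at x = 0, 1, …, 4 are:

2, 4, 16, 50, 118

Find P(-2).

-20

First differences: 2, 12, 34, 68. Second differences: 10, 22, 34. Third differences: 12, 12.
Level-3 differences are constant, so P has degree 3.
Fitting a degree-3 polynomial gives P(x) = 2x³ - x² + x + 2.
Then P(-2) = -20.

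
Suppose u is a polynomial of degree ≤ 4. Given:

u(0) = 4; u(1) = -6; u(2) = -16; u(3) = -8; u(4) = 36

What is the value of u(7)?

564

Write u(n) = an^4 + bn³ + cn² + dn + e; the 5 given values yield a linear system in the 5 coefficients.
Solving, the leading coefficient vanishes, and u(n) = 3n³ - 9n² - 4n + 4.
Then u(7) = 564.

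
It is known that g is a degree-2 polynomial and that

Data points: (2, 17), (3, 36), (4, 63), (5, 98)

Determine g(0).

3

First differences: 19, 27, 35. Second differences: 8, 8.
Level-2 differences are constant, so g has degree 2.
Fitting a degree-2 polynomial gives g(x) = 4x² - x + 3.
Then g(0) = 3.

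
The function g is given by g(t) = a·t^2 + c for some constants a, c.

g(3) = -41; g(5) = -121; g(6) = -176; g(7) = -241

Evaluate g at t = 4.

From g(3) = -41 and g(5) = -121: 9a + c = -41 and 25a + c = -121.
Subtracting: 16a = -80, so a = -5; then c = -41 − (-5)·9 = 4.
So g(t) = -5t² + 4, and g(4) = -76.

-76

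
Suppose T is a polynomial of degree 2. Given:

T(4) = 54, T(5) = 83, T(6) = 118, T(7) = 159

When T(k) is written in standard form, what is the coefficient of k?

2

First differences: 29, 35, 41. Second differences: 6, 6.
Level-2 differences are constant, so T has degree 2.
Fitting a degree-2 polynomial gives T(k) = 3k² + 2k - 2.
The coefficient of k is 2.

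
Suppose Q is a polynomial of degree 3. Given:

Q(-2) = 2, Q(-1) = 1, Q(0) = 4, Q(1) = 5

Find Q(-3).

13

Write Q(k) = ak³ + bk² + ck + d; the 4 given values yield a linear system in the 4 coefficients.
Solving, Q(k) = -k³ - k² + 3k + 4.
Then Q(-3) = 13.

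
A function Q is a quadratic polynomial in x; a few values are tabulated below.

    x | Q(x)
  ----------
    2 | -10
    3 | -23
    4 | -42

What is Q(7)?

-135

Write Q(x) = ax² + bx + c; the 3 given values yield a linear system in the 3 coefficients.
Solving, Q(x) = -3x² + 2x - 2.
Then Q(7) = -135.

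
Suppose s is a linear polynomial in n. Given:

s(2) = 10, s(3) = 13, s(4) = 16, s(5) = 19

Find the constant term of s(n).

First differences: 3, 3, 3.
Level-1 differences are constant, so s has degree 1.
Fitting a degree-1 polynomial gives s(n) = 3n + 4.
The constant term is s(0) = 4.

4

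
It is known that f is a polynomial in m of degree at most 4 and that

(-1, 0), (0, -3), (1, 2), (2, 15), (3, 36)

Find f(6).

First differences: -3, 5, 13, 21. Second differences: 8, 8, 8.
Level-2 differences are constant, so f has degree 2.
Fitting a degree-2 polynomial gives f(m) = 4m² + m - 3.
Then f(6) = 147.

147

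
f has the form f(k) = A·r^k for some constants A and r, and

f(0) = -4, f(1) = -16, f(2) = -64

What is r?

Consecutive ratio: -16/(-4) = 4, and -64/(-16) = 4, so r = 4.
Then A·4^0 = -4 gives A = -4, and f(k) = -4·4^k.

4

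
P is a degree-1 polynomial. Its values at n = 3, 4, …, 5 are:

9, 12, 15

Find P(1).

3

First differences: 3, 3.
Level-1 differences are constant, so P has degree 1.
Fitting a degree-1 polynomial gives P(n) = 3n.
Then P(1) = 3.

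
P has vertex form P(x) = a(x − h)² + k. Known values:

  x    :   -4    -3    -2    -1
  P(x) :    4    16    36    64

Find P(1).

144

First differences 12, 20, 28; second difference 8 = 2a, so a = 4.
Expanding, the x-coefficient is −2ah = -8h; matching it to the data gives h = -5, and then k = 0.
So P(x) = 4(x + 5)² + 0.
P(1) = 4·6² + 0 = 144.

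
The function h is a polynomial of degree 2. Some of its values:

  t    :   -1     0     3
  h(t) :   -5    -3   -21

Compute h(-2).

-11

Write h(t) = at² + bt + c; the 3 given values yield a linear system in the 3 coefficients.
Solving, h(t) = -2t² - 3.
Then h(-2) = -11.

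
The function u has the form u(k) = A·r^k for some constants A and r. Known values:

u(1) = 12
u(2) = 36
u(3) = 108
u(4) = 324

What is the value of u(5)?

972

Consecutive ratio: 36/12 = 3, and 108/36 = 3, so r = 3.
Then A·3^1 = 12 gives A = 4, and u(k) = 4·3^k.
u(5) = 4·3^5 = 972.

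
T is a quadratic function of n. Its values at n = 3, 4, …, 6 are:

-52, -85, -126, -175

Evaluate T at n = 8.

First differences: -33, -41, -49. Second differences: -8, -8.
Level-2 differences are constant, so T has degree 2.
Fitting a degree-2 polynomial gives T(n) = -4n² - 5n - 1.
Then T(8) = -297.

-297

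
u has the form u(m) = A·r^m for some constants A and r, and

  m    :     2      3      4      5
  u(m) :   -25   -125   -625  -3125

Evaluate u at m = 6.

Consecutive ratio: -125/(-25) = 5, and -625/(-125) = 5, so r = 5.
Then A·5^2 = -25 gives A = -1, and u(m) = -1·5^m.
u(6) = -1·5^6 = -15625.

-15625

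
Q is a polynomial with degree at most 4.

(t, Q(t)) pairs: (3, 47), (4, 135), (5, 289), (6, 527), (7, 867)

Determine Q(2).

7

First differences: 88, 154, 238, 340. Second differences: 66, 84, 102. Third differences: 18, 18.
Level-3 differences are constant, so Q has degree 3.
Fitting a degree-3 polynomial gives Q(t) = 3t³ - 3t² - 2t - 1.
Then Q(2) = 7.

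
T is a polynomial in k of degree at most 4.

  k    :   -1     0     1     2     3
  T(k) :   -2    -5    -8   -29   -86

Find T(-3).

76

First differences: -3, -3, -21, -57. Second differences: 0, -18, -36. Third differences: -18, -18.
Level-3 differences are constant, so T has degree 3.
Fitting a degree-3 polynomial gives T(k) = -3k³ - 5.
Then T(-3) = 76.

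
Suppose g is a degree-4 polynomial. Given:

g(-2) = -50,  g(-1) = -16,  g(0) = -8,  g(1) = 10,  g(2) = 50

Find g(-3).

-170

Write g(t) = at^4 + bt³ + ct² + dt + e; the 5 given values yield a linear system in the 5 coefficients.
Solving, g(t) = -t^4 + 4t³ + 6t² + 9t - 8.
Then g(-3) = -170.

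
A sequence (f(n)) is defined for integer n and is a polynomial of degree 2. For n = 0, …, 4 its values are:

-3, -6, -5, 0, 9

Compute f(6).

39

First differences: -3, 1, 5, 9. Second differences: 4, 4, 4.
Level-2 differences are constant, so f has degree 2.
Fitting a degree-2 polynomial gives f(n) = 2n² - 5n - 3.
Then f(6) = 39.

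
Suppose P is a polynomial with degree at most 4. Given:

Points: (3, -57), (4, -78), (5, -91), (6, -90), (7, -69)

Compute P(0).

-6

Write P(m) = am^4 + bm³ + cm² + dm + e; the 5 given values yield a linear system in the 5 coefficients.
Solving, the leading coefficient vanishes, and P(m) = m³ - 8m² - 2m - 6.
Then P(0) = -6.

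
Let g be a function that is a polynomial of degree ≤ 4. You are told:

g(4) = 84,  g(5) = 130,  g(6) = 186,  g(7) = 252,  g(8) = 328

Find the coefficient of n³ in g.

0

First differences: 46, 56, 66, 76. Second differences: 10, 10, 10.
Level-2 differences are constant, so g has degree 2.
Fitting a degree-2 polynomial gives g(n) = 5n² + n.
The coefficient of n³ is 0.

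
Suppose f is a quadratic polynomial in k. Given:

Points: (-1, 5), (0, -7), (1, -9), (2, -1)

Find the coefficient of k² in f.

First differences: -12, -2, 8. Second differences: 10, 10.
Level-2 differences are constant, so f has degree 2.
Fitting a degree-2 polynomial gives f(k) = 5k² - 7k - 7.
The coefficient of k² is 5.

5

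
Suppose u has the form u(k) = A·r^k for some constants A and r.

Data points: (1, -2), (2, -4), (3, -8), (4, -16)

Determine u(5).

-32

Consecutive ratio: -4/(-2) = 2, and -8/(-4) = 2, so r = 2.
Then A·2^1 = -2 gives A = -1, and u(k) = -1·2^k.
u(5) = -1·2^5 = -32.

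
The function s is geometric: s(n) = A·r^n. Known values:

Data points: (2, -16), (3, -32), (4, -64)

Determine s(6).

Consecutive ratio: -32/(-16) = 2, and -64/(-32) = 2, so r = 2.
Then A·2^2 = -16 gives A = -4, and s(n) = -4·2^n.
s(6) = -4·2^6 = -256.

-256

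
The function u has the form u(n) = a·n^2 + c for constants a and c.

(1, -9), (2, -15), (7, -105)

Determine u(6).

From u(1) = -9 and u(2) = -15: 1a + c = -9 and 4a + c = -15.
Subtracting: 3a = -6, so a = -2; then c = -9 − (-2)·1 = -7.
So u(n) = -2n² − 7, and u(6) = -79.

-79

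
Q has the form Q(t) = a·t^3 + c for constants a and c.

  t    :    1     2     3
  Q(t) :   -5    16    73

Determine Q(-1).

-11

From Q(1) = -5 and Q(2) = 16: 1a + c = -5 and 8a + c = 16.
Subtracting: 7a = 21, so a = 3; then c = -5 − 3·1 = -8.
So Q(t) = 3t³ − 8, and Q(-1) = -11.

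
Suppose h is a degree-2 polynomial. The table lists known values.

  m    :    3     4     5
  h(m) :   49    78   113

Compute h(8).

254

Write h(m) = am² + bm + c; the 3 given values yield a linear system in the 3 coefficients.
Solving, h(m) = 3m² + 8m - 2.
Then h(8) = 254.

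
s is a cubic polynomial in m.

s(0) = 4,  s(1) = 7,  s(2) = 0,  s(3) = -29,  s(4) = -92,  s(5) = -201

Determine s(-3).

First differences: 3, -7, -29, -63, -109. Second differences: -10, -22, -34, -46. Third differences: -12, -12, -12.
Level-3 differences are constant, so s has degree 3.
Fitting a degree-3 polynomial gives s(m) = -2m³ + m² + 4m + 4.
Then s(-3) = 55.

55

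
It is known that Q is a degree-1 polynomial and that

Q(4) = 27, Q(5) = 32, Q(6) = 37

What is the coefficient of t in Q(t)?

5

Write Q(t) = at + b; the 3 given values yield a linear system in the 2 coefficients.
Solving, Q(t) = 5t + 7.
The coefficient of t is 5.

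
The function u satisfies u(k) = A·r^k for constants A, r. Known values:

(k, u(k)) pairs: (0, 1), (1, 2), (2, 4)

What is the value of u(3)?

8

Consecutive ratio: 2/1 = 2, and 4/2 = 2, so r = 2.
Then A·2^0 = 1 gives A = 1, and u(k) = 1·2^k.
u(3) = 1·2^3 = 8.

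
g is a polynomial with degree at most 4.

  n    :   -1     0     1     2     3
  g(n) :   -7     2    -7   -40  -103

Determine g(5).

First differences: 9, -9, -33, -63. Second differences: -18, -24, -30. Third differences: -6, -6.
Level-3 differences are constant, so g has degree 3.
Fitting a degree-3 polynomial gives g(n) = -n³ - 9n² + n + 2.
Then g(5) = -343.

-343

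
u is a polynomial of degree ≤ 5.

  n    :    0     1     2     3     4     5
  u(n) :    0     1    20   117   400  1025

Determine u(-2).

52

First differences: 1, 19, 97, 283, 625. Second differences: 18, 78, 186, 342. Third differences: 60, 108, 156. Fourth differences: 48, 48.
Level-4 differences are constant, so u has degree 4.
Fitting a degree-4 polynomial gives u(n) = 2n^4 - 2n³ + n².
Then u(-2) = 52.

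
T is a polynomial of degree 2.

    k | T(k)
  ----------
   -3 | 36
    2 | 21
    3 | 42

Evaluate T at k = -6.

141

Write T(k) = ak² + bk + c; the 3 given values yield a linear system in the 3 coefficients.
Solving, T(k) = 4k² + k + 3.
Then T(-6) = 141.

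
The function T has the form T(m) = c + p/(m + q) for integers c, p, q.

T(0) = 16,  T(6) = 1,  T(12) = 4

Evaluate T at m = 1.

26

(T(m) − c)(m + q) = p for each data point; the three points give a linear system in c and q, then p follows.
Solving: c = 6, q = -2, p = -20, so T(m) = 6 − 20/(m − 2).
Then T(1) = 6 − 20/(-1) = 26.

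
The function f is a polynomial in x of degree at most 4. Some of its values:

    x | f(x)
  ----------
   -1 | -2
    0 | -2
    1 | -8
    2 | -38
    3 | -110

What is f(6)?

-758

Write f(x) = ax^4 + bx³ + cx² + dx + e; the 5 given values yield a linear system in the 5 coefficients.
Solving, the leading coefficient vanishes, and f(x) = -3x³ - 3x² - 2.
Then f(6) = -758.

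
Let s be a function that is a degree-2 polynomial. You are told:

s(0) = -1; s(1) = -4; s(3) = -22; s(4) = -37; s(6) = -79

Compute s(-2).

-7

Write s(n) = an² + bn + c; the 5 given values yield a linear system in the 3 coefficients.
Solving, s(n) = -2n² - n - 1.
Then s(-2) = -7.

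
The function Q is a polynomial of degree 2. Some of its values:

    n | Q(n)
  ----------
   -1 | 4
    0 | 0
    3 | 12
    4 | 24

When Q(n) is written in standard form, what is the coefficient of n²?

2

Write Q(n) = an² + bn + c; the 4 given values yield a linear system in the 3 coefficients.
Solving, Q(n) = 2n² - 2n.
The coefficient of n² is 2.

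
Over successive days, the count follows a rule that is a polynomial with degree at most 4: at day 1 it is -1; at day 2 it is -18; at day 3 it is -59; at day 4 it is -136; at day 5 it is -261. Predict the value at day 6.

-446

Write the value at t as g(t).
Write g(t) = at^4 + bt³ + ct² + dt + e; the 5 given values yield a linear system in the 5 coefficients.
Solving, the leading coefficient vanishes, and g(t) = -2t³ - 3t + 4.
Then g(6) = -446.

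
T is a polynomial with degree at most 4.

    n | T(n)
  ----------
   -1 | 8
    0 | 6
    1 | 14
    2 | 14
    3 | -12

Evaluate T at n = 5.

-214

Write T(n) = an^4 + bn³ + cn² + dn + e; the 5 given values yield a linear system in the 5 coefficients.
Solving, the leading coefficient vanishes, and T(n) = -3n³ + 5n² + 6n + 6.
Then T(5) = -214.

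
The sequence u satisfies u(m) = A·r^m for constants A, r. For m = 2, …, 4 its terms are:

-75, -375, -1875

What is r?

5

Consecutive ratio: -375/(-75) = 5, and -1875/(-375) = 5, so r = 5.
Then A·5^2 = -75 gives A = -3, and u(m) = -3·5^m.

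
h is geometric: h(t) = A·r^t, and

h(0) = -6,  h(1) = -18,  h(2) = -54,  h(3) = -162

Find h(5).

Consecutive ratio: -18/(-6) = 3, and -54/(-18) = 3, so r = 3.
Then A·3^0 = -6 gives A = -6, and h(t) = -6·3^t.
h(5) = -6·3^5 = -1458.

-1458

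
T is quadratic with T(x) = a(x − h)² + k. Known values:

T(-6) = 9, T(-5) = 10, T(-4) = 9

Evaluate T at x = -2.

1

First differences 1, -1; second difference -2 = 2a, so a = -1.
Expanding, the x-coefficient is −2ah = 2h; matching it to the data gives h = -5, and then k = 10.
So T(x) = -1(x + 5)² + 10.
T(-2) = -1·3² + 10 = 1.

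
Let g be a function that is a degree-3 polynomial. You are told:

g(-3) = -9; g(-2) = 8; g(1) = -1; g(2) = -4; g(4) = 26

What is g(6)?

Write g(x) = ax³ + bx² + cx + d; the 5 given values yield a linear system in the 4 coefficients.
Solving, g(x) = x³ - x² - 7x + 6.
Then g(6) = 144.

144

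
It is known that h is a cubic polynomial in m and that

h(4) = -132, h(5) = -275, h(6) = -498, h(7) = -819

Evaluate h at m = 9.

Write h(m) = am³ + bm² + cm + d; the 4 given values yield a linear system in the 4 coefficients.
Solving, h(m) = -3m³ + 5m² - 5m.
Then h(9) = -1827.

-1827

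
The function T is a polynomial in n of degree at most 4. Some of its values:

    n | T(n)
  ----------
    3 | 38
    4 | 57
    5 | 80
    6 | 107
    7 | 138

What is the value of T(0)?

First differences: 19, 23, 27, 31. Second differences: 4, 4, 4.
Level-2 differences are constant, so T has degree 2.
Fitting a degree-2 polynomial gives T(n) = 2n² + 5n + 5.
Then T(0) = 5.

5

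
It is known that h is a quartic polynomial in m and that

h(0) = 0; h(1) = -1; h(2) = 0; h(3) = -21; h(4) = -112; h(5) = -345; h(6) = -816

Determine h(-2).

-16

First differences: -1, 1, -21, -91, -233, -471. Second differences: 2, -22, -70, -142, -238. Third differences: -24, -48, -72, -96. Fourth differences: -24, -24, -24.
Level-4 differences are constant, so h has degree 4.
Fitting a degree-4 polynomial gives h(m) = -m^4 + 2m³ + 2m² - 4m.
Then h(-2) = -16.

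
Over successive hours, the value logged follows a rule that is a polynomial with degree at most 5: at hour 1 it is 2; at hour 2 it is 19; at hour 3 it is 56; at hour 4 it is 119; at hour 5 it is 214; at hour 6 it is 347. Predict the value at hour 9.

1034

Write the value at k as Q(k).
First differences: 17, 37, 63, 95, 133. Second differences: 20, 26, 32, 38. Third differences: 6, 6, 6.
Level-3 differences are constant, so Q has degree 3.
Fitting a degree-3 polynomial gives Q(k) = k³ + 4k² - 2k - 1.
Then Q(9) = 1034.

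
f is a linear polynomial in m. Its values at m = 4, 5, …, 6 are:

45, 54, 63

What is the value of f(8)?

First differences: 9, 9.
Level-1 differences are constant, so f has degree 1.
Fitting a degree-1 polynomial gives f(m) = 9m + 9.
Then f(8) = 81.

81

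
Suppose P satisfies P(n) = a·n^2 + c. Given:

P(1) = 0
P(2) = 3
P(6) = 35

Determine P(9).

From P(1) = 0 and P(2) = 3: 1a + c = 0 and 4a + c = 3.
Subtracting: 3a = 3, so a = 1; then c = 0 − 1·1 = -1.
So P(n) = 1n² − 1, and P(9) = 80.

80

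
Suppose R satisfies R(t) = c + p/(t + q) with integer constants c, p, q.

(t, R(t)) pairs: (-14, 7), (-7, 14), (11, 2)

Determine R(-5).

34

(R(t) − c)(t + q) = p for each data point; the three points give a linear system in c and q, then p follows.
Solving: c = 4, q = 4, p = -30, so R(t) = 4 − 30/(t + 4).
Then R(-5) = 4 − 30/(-1) = 34.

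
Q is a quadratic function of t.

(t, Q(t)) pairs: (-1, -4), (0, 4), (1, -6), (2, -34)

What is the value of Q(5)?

-226

First differences: 8, -10, -28. Second differences: -18, -18.
Level-2 differences are constant, so Q has degree 2.
Fitting a degree-2 polynomial gives Q(t) = -9t² - t + 4.
Then Q(5) = -226.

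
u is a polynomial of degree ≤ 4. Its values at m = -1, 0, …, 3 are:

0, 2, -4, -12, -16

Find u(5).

First differences: 2, -6, -8, -4. Second differences: -8, -2, 4. Third differences: 6, 6.
Level-3 differences are constant, so u has degree 3.
Fitting a degree-3 polynomial gives u(m) = m³ - 4m² - 3m + 2.
Then u(5) = 12.

12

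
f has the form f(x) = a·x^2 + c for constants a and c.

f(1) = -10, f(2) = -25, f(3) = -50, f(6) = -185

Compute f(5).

From f(1) = -10 and f(2) = -25: 1a + c = -10 and 4a + c = -25.
Subtracting: 3a = -15, so a = -5; then c = -10 − (-5)·1 = -5.
So f(x) = -5x² − 5, and f(5) = -130.

-130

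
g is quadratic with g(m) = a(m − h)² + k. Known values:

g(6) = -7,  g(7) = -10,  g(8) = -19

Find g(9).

-34

First differences -3, -9; second difference -6 = 2a, so a = -3.
Expanding, the m-coefficient is −2ah = 6h; matching it to the data gives h = 6, and then k = -7.
So g(m) = -3(m − 6)² − 7.
g(9) = -3·3² − 7 = -34.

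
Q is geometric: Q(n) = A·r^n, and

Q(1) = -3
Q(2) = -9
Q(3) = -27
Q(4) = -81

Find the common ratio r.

3

Consecutive ratio: -9/(-3) = 3, and -27/(-9) = 3, so r = 3.
Then A·3^1 = -3 gives A = -1, and Q(n) = -1·3^n.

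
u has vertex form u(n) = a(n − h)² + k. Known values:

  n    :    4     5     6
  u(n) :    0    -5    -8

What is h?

First differences -5, -3; second difference 2 = 2a, so a = 1.
Expanding, the n-coefficient is −2ah = -2h; matching it to the data gives h = 7, and then k = -9.
So u(n) = 1(n − 7)² − 9.
Hence h = 7.

7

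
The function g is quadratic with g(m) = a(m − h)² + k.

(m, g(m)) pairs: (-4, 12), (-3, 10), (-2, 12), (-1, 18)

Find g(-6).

28

First differences -2, 2, 6; second difference 4 = 2a, so a = 2.
Expanding, the m-coefficient is −2ah = -4h; matching it to the data gives h = -3, and then k = 10.
So g(m) = 2(m + 3)² + 10.
g(-6) = 2·(-3)² + 10 = 28.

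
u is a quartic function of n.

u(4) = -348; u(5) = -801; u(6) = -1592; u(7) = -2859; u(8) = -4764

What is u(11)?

-16287

Write u(n) = an^4 + bn³ + cn² + dn + e; the 5 given values yield a linear system in the 5 coefficients.
Solving, u(n) = -n^4 - n³ - 3n² + 4n + 4.
Then u(11) = -16287.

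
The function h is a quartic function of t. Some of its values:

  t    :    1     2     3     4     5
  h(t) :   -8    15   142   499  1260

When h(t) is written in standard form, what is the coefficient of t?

-2

Write h(t) = at^4 + bt³ + ct² + dt + e; the 5 given values yield a linear system in the 5 coefficients.
Solving, h(t) = 2t^4 + t³ - 4t² - 2t - 5.
The coefficient of t is -2.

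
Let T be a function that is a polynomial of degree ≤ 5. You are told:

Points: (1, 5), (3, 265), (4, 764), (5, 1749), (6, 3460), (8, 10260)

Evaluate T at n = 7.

6185

Write T(n) = an^5 + bn^4 + cn³ + dn² + en + p; the 6 given values yield a linear system in the 6 coefficients.
Solving, the leading coefficient vanishes, and T(n) = 2n^4 + 4n³ + n² - 6n + 4.
Then T(7) = 6185.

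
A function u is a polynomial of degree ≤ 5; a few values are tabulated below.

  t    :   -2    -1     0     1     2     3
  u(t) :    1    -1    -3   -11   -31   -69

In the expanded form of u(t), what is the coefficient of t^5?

0

Write u(t) = at^5 + bt^4 + ct³ + dt² + et + p; the 6 given values yield a linear system in the 6 coefficients.
Solving, the top 2 coefficients vanish, and u(t) = -t³ - 3t² - 4t - 3.
The coefficient of t^5 is 0.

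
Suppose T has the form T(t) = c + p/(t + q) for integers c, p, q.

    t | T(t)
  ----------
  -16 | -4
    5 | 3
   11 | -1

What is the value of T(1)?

(T(t) − c)(t + q) = p for each data point; the three points give a linear system in c and q, then p follows.
Solving: c = -3, q = -2, p = 18, so T(t) = -3 + 18/(t − 2).
Then T(1) = -3 + 18/(-1) = -21.

-21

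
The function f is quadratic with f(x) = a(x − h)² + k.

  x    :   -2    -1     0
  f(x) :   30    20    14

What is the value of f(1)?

12

First differences -10, -6; second difference 4 = 2a, so a = 2.
Expanding, the x-coefficient is −2ah = -4h; matching it to the data gives h = 1, and then k = 12.
So f(x) = 2(x − 1)² + 12.
f(1) = 2·0² + 12 = 12.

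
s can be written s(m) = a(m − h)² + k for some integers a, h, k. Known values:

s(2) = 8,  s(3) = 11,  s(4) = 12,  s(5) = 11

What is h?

4

First differences 3, 1, -1; second difference -2 = 2a, so a = -1.
Expanding, the m-coefficient is −2ah = 2h; matching it to the data gives h = 4, and then k = 12.
So s(m) = -1(m − 4)² + 12.
Hence h = 4.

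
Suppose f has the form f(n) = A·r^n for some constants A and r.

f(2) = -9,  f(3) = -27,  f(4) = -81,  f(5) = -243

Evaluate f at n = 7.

-2187

Consecutive ratio: -27/(-9) = 3, and -81/(-27) = 3, so r = 3.
Then A·3^2 = -9 gives A = -1, and f(n) = -1·3^n.
f(7) = -1·3^7 = -2187.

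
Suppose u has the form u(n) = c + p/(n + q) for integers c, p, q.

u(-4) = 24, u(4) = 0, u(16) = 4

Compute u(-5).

18

(u(n) − c)(n + q) = p for each data point; the three points give a linear system in c and q, then p follows.
Solving: c = 6, q = 2, p = -36, so u(n) = 6 − 36/(n + 2).
Then u(-5) = 6 − 36/(-3) = 18.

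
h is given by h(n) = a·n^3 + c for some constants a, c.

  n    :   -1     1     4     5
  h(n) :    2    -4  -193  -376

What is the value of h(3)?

-82

From h(-1) = 2 and h(1) = -4: -1a + c = 2 and 1a + c = -4.
Subtracting: 2a = -6, so a = -3; then c = 2 − (-3)·(-1) = -1.
So h(n) = -3n³ − 1, and h(3) = -82.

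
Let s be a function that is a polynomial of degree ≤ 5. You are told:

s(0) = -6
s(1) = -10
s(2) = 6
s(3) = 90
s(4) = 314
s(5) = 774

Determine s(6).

First differences: -4, 16, 84, 224, 460. Second differences: 20, 68, 140, 236. Third differences: 48, 72, 96. Fourth differences: 24, 24.
Level-4 differences are constant, so s has degree 4.
Fitting a degree-4 polynomial gives s(m) = m^4 + 2m³ - 3m² - 4m - 6.
Then s(6) = 1590.

1590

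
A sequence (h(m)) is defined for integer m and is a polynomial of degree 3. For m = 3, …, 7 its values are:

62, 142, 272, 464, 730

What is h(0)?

First differences: 80, 130, 192, 266. Second differences: 50, 62, 74. Third differences: 12, 12.
Level-3 differences are constant, so h has degree 3.
Fitting a degree-3 polynomial gives h(m) = 2m³ + m² - m + 2.
The constant term is h(0) = 2.

2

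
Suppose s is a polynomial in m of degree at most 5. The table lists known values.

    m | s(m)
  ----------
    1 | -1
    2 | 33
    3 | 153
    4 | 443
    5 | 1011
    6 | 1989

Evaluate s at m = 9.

First differences: 34, 120, 290, 568, 978. Second differences: 86, 170, 278, 410. Third differences: 84, 108, 132. Fourth differences: 24, 24.
Level-4 differences are constant, so s has degree 4.
Fitting a degree-4 polynomial gives s(m) = m^4 + 4m³ - 6m² + 9m - 9.
Then s(9) = 9063.

9063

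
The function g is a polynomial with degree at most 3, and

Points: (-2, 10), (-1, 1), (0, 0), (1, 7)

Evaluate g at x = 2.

First differences: -9, -1, 7. Second differences: 8, 8.
Level-2 differences are constant, so g has degree 2.
Fitting a degree-2 polynomial gives g(x) = 4x² + 3x.
Then g(2) = 22.

22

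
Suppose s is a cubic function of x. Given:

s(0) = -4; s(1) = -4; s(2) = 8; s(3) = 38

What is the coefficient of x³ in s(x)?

1

Write s(x) = ax³ + bx² + cx + d; the 4 given values yield a linear system in the 4 coefficients.
Solving, s(x) = x³ + 3x² - 4x - 4.
The coefficient of x³ is 1.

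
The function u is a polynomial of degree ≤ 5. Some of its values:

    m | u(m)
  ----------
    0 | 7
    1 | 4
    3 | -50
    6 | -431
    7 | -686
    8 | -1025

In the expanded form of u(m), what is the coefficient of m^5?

Write u(m) = am^5 + bm^4 + cm³ + dm² + em + p; the 6 given values yield a linear system in the 6 coefficients.
Solving, the top 2 coefficients vanish, and u(m) = -2m³ - m + 7.
The coefficient of m^5 is 0.

0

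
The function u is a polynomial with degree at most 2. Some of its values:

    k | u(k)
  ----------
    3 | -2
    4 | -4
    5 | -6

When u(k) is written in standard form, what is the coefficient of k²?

First differences: -2, -2.
Level-1 differences are constant, so u has degree 1.
Fitting a degree-1 polynomial gives u(k) = -2k + 4.
The coefficient of k² is 0.

0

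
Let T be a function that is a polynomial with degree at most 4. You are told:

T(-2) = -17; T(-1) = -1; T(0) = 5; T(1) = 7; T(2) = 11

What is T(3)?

23

First differences: 16, 6, 2, 4. Second differences: -10, -4, 2. Third differences: 6, 6.
Level-3 differences are constant, so T has degree 3.
Extending the table by one column gives the next first difference 12, so T(3) = 11 + 12 = 23.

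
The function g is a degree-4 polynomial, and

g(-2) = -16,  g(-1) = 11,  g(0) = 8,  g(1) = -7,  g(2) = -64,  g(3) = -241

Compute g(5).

-1507

First differences: 27, -3, -15, -57, -177. Second differences: -30, -12, -42, -120. Third differences: 18, -30, -78. Fourth differences: -48, -48.
Level-4 differences are constant, so g has degree 4.
Fitting a degree-4 polynomial gives g(n) = -2n^4 - n³ - 4n² - 8n + 8.
Then g(5) = -1507.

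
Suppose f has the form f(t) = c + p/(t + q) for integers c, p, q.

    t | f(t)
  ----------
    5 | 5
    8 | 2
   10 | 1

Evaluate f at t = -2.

(f(t) − c)(t + q) = p for each data point; the three points give a linear system in c and q, then p follows.
Solving: c = -3, q = 0, p = 40, so f(t) = -3 + 40/(t + 0).
Then f(-2) = -3 + 40/(-2) = -23.

-23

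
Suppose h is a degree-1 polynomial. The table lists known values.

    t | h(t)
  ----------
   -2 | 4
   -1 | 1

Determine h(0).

Write h(t) = at + b; the 2 given values yield a linear system in the 2 coefficients.
Solving, h(t) = -3t - 2.
Then h(0) = -2.

-2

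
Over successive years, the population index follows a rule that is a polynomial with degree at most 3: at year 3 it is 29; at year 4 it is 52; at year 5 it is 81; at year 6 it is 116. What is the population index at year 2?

Write the value at t as s(t).
Write s(t) = at³ + bt² + ct + d; the 4 given values yield a linear system in the 4 coefficients.
Solving, the leading coefficient vanishes, and s(t) = 3t² + 2t - 4.
Then s(2) = 12.

12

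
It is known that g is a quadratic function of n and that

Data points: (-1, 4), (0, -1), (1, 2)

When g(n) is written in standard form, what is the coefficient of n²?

4

Write g(n) = an² + bn + c; the 3 given values yield a linear system in the 3 coefficients.
Solving, g(n) = 4n² - n - 1.
The coefficient of n² is 4.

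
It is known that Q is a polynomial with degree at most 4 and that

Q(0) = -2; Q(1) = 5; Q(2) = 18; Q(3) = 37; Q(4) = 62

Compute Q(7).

Write Q(t) = at^4 + bt³ + ct² + dt + e; the 5 given values yield a linear system in the 5 coefficients.
Solving, the top 2 coefficients vanish, and Q(t) = 3t² + 4t - 2.
Then Q(7) = 173.

173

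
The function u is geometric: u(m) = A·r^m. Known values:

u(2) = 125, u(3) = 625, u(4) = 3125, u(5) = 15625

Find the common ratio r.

5

Consecutive ratio: 625/125 = 5, and 3125/625 = 5, so r = 5.
Then A·5^2 = 125 gives A = 5, and u(m) = 5·5^m.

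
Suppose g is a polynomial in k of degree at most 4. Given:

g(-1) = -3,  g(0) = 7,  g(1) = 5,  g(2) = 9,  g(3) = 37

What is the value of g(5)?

Write g(k) = ak^4 + bk³ + ck² + dk + e; the 5 given values yield a linear system in the 5 coefficients.
Solving, the leading coefficient vanishes, and g(k) = 3k³ - 6k² + k + 7.
Then g(5) = 237.

237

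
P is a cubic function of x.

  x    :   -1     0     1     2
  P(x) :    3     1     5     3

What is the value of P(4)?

Write P(x) = ax³ + bx² + cx + d; the 4 given values yield a linear system in the 4 coefficients.
Solving, P(x) = -2x³ + 3x² + 3x + 1.
Then P(4) = -67.

-67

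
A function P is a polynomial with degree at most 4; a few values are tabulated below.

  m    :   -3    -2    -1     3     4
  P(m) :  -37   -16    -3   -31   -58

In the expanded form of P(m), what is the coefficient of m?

1

Write P(m) = am^4 + bm³ + cm² + dm + e; the 5 given values yield a linear system in the 5 coefficients.
Solving, the top 2 coefficients vanish, and P(m) = -4m² + m + 2.
The coefficient of m is 1.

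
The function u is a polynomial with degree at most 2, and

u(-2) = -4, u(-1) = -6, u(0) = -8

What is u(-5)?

Write u(k) = ak² + bk + c; the 3 given values yield a linear system in the 3 coefficients.
Solving, the leading coefficient vanishes, and u(k) = -2k - 8.
Then u(-5) = 2.

2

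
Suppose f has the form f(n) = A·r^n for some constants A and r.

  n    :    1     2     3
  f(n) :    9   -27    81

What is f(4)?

-243

Consecutive ratio: -27/9 = -3, and 81/(-27) = -3, so r = -3.
Then A·(-3)^1 = 9 gives A = -3, and f(n) = -3·(-3)^n.
f(4) = -3·(-3)^4 = -243.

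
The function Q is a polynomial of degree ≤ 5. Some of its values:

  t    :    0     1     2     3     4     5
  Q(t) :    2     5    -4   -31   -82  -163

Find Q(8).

First differences: 3, -9, -27, -51, -81. Second differences: -12, -18, -24, -30. Third differences: -6, -6, -6.
Level-3 differences are constant, so Q has degree 3.
Fitting a degree-3 polynomial gives Q(t) = -t³ - 3t² + 7t + 2.
Then Q(8) = -646.

-646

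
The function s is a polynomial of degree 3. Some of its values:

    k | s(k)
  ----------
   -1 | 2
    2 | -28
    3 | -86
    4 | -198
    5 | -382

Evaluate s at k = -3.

Write s(k) = ak³ + bk² + ck + d; the 5 given values yield a linear system in the 4 coefficients.
Solving, s(k) = -3k³ - k - 2.
Then s(-3) = 82.

82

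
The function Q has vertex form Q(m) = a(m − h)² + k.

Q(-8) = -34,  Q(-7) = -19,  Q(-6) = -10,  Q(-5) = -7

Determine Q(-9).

-55

First differences 15, 9, 3; second difference -6 = 2a, so a = -3.
Expanding, the m-coefficient is −2ah = 6h; matching it to the data gives h = -5, and then k = -7.
So Q(m) = -3(m + 5)² − 7.
Q(-9) = -3·(-4)² − 7 = -55.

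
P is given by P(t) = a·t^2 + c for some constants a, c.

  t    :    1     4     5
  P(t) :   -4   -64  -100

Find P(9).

From P(1) = -4 and P(4) = -64: 1a + c = -4 and 16a + c = -64.
Subtracting: 15a = -60, so a = -4; then c = -4 − (-4)·1 = 0.
So P(t) = -4t² + 0, and P(9) = -324.

-324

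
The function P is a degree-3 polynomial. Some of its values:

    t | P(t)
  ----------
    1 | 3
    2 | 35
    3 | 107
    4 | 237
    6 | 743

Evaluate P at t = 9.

Write P(t) = at³ + bt² + ct + d; the 5 given values yield a linear system in the 4 coefficients.
Solving, P(t) = 3t³ + 2t² + 5t - 7.
Then P(9) = 2387.

2387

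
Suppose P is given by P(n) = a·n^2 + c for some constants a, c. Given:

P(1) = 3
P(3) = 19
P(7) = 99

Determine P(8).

129

From P(1) = 3 and P(3) = 19: 1a + c = 3 and 9a + c = 19.
Subtracting: 8a = 16, so a = 2; then c = 3 − 2·1 = 1.
So P(n) = 2n² + 1, and P(8) = 129.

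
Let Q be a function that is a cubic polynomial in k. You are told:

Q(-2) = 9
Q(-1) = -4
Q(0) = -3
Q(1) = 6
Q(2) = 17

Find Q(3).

First differences: -13, 1, 9, 11. Second differences: 14, 8, 2. Third differences: -6, -6.
Level-3 differences are constant, so Q has degree 3.
Fitting a degree-3 polynomial gives Q(k) = -k³ + 4k² + 6k - 3.
Then Q(3) = 24.

24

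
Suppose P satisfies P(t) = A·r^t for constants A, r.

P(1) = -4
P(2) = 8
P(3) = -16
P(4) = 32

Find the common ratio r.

-2

Consecutive ratio: 8/(-4) = -2, and -16/8 = -2, so r = -2.
Then A·(-2)^1 = -4 gives A = 2, and P(t) = 2·(-2)^t.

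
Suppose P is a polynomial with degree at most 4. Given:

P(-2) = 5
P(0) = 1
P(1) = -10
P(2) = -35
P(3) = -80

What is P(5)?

Write P(m) = am^4 + bm³ + cm² + dm + e; the 5 given values yield a linear system in the 5 coefficients.
Solving, the leading coefficient vanishes, and P(m) = -m³ - 4m² - 6m + 1.
Then P(5) = -254.

-254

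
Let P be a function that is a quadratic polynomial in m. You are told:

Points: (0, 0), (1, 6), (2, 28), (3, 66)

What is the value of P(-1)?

First differences: 6, 22, 38. Second differences: 16, 16.
Level-2 differences are constant, so P has degree 2.
Fitting a degree-2 polynomial gives P(m) = 8m² - 2m.
Then P(-1) = 10.

10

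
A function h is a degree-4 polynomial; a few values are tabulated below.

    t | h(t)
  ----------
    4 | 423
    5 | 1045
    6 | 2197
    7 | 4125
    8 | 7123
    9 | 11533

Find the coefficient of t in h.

-5

Write h(t) = at^4 + bt³ + ct² + dt + e; the 6 given values yield a linear system in the 5 coefficients.
Solving, h(t) = 2t^4 - 3t³ + 8t² - 5t - 5.
The coefficient of t is -5.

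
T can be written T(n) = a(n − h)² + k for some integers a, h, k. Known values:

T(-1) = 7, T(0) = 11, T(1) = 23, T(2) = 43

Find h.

First differences 4, 12, 20; second difference 8 = 2a, so a = 4.
Expanding, the n-coefficient is −2ah = -8h; matching it to the data gives h = -1, and then k = 7.
So T(n) = 4(n + 1)² + 7.
Hence h = -1.

-1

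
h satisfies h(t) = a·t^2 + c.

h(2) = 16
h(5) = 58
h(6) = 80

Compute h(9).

From h(2) = 16 and h(5) = 58: 4a + c = 16 and 25a + c = 58.
Subtracting: 21a = 42, so a = 2; then c = 16 − 2·4 = 8.
So h(t) = 2t² + 8, and h(9) = 170.

170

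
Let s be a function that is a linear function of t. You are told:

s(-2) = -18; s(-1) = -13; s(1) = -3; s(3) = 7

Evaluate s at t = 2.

Write s(t) = at + b; the 4 given values yield a linear system in the 2 coefficients.
Solving, s(t) = 5t - 8.
Then s(2) = 2.

2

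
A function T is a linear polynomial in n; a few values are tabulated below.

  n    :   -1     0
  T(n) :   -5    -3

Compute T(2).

1

Write T(n) = an + b; the 2 given values yield a linear system in the 2 coefficients.
Solving, T(n) = 2n - 3.
Then T(2) = 1.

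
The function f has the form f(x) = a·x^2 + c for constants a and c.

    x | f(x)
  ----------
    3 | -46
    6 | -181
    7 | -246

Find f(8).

-321

From f(3) = -46 and f(6) = -181: 9a + c = -46 and 36a + c = -181.
Subtracting: 27a = -135, so a = -5; then c = -46 − (-5)·9 = -1.
So f(x) = -5x² − 1, and f(8) = -321.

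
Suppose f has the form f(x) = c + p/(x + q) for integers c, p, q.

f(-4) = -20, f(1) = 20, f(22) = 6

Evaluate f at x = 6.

(f(x) − c)(x + q) = p for each data point; the three points give a linear system in c and q, then p follows.
Solving: c = 4, q = 2, p = 48, so f(x) = 4 + 48/(x + 2).
Then f(6) = 4 + 48/8 = 10.

10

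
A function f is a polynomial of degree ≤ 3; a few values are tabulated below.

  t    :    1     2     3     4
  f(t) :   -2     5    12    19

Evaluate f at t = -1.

-16

First differences: 7, 7, 7.
Level-1 differences are constant, so f has degree 1.
Fitting a degree-1 polynomial gives f(t) = 7t - 9.
Then f(-1) = -16.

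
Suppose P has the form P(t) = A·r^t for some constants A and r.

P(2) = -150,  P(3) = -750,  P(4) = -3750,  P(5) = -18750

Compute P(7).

-468750

Consecutive ratio: -750/(-150) = 5, and -3750/(-750) = 5, so r = 5.
Then A·5^2 = -150 gives A = -6, and P(t) = -6·5^t.
P(7) = -6·5^7 = -468750.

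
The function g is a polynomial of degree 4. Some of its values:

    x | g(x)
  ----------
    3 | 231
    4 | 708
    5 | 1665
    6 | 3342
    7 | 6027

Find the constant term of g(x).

0

Write g(x) = ax^4 + bx³ + cx² + dx + e; the 5 given values yield a linear system in the 5 coefficients.
Solving, g(x) = 2x^4 + 4x³ - 2x² - 7x.
The constant term is g(0) = 0.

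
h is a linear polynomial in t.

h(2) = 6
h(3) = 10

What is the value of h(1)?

Write h(t) = at + b; the 2 given values yield a linear system in the 2 coefficients.
Solving, h(t) = 4t - 2.
Then h(1) = 2.

2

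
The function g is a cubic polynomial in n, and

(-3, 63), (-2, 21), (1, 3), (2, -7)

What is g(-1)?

Write g(n) = an³ + bn² + cn + d; the 4 given values yield a linear system in the 4 coefficients.
Solving, g(n) = -2n³ + n² + n + 3.
Then g(-1) = 5.

5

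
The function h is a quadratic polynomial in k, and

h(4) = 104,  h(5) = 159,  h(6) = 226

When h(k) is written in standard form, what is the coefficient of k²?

Write h(k) = ak² + bk + c; the 3 given values yield a linear system in the 3 coefficients.
Solving, h(k) = 6k² + k + 4.
The coefficient of k² is 6.

6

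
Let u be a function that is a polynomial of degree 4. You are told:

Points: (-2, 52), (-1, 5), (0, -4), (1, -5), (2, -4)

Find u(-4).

Write u(m) = am^4 + bm³ + cm² + dm + e; the 5 given values yield a linear system in the 5 coefficients.
Solving, u(m) = m^4 - 3m³ + 3m² - 2m - 4.
Then u(-4) = 500.

500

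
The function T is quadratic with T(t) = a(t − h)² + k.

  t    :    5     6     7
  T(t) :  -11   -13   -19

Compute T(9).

-43

First differences -2, -6; second difference -4 = 2a, so a = -2.
Expanding, the t-coefficient is −2ah = 4h; matching it to the data gives h = 5, and then k = -11.
So T(t) = -2(t − 5)² − 11.
T(9) = -2·4² − 11 = -43.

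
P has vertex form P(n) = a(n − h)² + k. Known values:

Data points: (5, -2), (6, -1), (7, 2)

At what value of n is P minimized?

5

First differences 1, 3; second difference 2 = 2a, so a = 1.
Expanding, the n-coefficient is −2ah = -2h; matching it to the data gives h = 5, and then k = -2.
So P(n) = 1(n − 5)² − 2.
Hence h = 5.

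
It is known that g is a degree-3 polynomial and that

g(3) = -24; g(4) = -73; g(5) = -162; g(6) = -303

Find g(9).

Write g(x) = ax³ + bx² + cx + d; the 4 given values yield a linear system in the 4 coefficients.
Solving, g(x) = -2x³ + 4x² - 3x + 3.
Then g(9) = -1158.

-1158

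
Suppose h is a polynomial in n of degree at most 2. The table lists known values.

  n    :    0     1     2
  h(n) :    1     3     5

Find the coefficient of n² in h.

First differences: 2, 2.
Level-1 differences are constant, so h has degree 1.
Fitting a degree-1 polynomial gives h(n) = 2n + 1.
The coefficient of n² is 0.

0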